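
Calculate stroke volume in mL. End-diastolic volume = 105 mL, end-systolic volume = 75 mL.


SV = EDV - ESV
SV = 105 - 75
SV = 30 mL


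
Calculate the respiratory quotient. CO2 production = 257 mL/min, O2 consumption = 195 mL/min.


RQ = VCO2 / VO2
RQ = 257 / 195
RQ = 1.318


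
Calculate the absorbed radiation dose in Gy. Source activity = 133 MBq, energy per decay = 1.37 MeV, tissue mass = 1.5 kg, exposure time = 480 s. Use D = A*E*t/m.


A = 133 MBq = 1.3300e+08 Bq
E = 1.37 MeV = 2.19474e-13 J
D = A*E*t/m = 1.3300e+08*2.19474e-13*480/1.5
D = 0.009341 Gy


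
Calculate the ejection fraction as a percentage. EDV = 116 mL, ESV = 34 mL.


SV = EDV - ESV = 116 - 34 = 82 mL
EF = SV/EDV * 100 = 82/116 * 100
EF = 70.69%


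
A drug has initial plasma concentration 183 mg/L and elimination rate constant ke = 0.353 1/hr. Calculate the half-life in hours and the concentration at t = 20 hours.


t_half = ln(2) / ke = 0.693147 / 0.353 = 1.964 hr
C(t) = C0 * exp(-ke*t) = 183 * exp(-0.353*20)
C(20) = 0.1572 mg/L


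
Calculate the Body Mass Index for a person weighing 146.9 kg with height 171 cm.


BMI = weight / height^2
height = 171 cm = 1.71 m
BMI = 146.9 / 1.71^2
BMI = 50.24 kg/m^2


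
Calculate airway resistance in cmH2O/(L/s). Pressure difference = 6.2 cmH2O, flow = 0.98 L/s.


R = dP / flow
R = 6.2 / 0.98
R = 6.327 cmH2O/(L/s)


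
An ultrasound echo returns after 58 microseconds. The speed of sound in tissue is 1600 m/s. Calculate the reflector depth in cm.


depth = c * t / 2
t = 58 us = 5.8000e-05 s
depth = 1600 * 5.8000e-05 / 2
depth = 0.0464 m = 4.64 cm


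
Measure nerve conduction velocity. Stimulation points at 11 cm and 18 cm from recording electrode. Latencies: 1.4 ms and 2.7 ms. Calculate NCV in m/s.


Distance = (18 - 11) / 100 = 0.07 m
dt = (2.7 - 1.4) / 1000 = 0.0013 s
NCV = dist / dt = 53.85 m/s


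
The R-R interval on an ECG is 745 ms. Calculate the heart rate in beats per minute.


HR = 60 / RR_interval(s)
RR = 745 ms = 0.745 s
HR = 60 / 0.745 = 80.54 bpm


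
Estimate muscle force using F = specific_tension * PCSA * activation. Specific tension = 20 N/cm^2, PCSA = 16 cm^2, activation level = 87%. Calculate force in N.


F = sigma * PCSA * activation
F = 20 * 16 * 0.87
F = 278.4 N


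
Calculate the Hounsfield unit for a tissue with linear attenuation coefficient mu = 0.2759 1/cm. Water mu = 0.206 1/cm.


HU = ((mu_tissue - mu_water) / mu_water) * 1000
HU = ((0.2759 - 0.206) / 0.206) * 1000
HU = 339.3


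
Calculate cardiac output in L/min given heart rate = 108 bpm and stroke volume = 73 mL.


CO = HR * SV
CO = 108 * 73 / 1000
CO = 7.884 L/min


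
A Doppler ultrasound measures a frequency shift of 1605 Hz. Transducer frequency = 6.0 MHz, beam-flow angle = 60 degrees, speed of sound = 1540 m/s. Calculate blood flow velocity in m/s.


v = fd * c / (2 * f0 * cos(theta))
v = 1605 * 1540 / (2 * 6.0000e+06 * cos(60))
v = 0.4119 m/s


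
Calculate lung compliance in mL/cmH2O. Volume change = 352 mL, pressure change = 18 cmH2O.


C = dV / dP
C = 352 / 18
C = 19.56 mL/cmH2O


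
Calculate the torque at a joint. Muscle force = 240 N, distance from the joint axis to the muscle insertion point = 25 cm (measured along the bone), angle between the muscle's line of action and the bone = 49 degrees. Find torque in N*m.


Torque = F * d * sin(theta)   (moment arm = d*sin(theta))
d = 25 cm = 0.25 m
Torque = 240 * 0.25 * sin(49)
Torque = 45.28 N*m


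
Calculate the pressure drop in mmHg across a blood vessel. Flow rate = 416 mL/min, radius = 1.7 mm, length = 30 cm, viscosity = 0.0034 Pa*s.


dP = 8*mu*L*Q / (pi*r^4)
Q = 416 mL/min = 6.93333e-06 m^3/s
dP = 2156.19 Pa = 2156.19 / 133.322 mmHg = 16.17 mmHg


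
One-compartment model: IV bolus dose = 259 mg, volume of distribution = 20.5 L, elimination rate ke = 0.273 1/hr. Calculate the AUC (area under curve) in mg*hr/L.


C0 = Dose/Vd = 259/20.5 = 12.6341 mg/L
AUC = C0/ke = 12.6341/0.273
AUC = 46.28 mg*hr/L


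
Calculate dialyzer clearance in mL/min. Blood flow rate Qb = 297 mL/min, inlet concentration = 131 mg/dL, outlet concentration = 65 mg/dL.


K = Qb * (Cb_in - Cb_out) / Cb_in
K = 297 * (131 - 65) / 131
K = 149.6 mL/min


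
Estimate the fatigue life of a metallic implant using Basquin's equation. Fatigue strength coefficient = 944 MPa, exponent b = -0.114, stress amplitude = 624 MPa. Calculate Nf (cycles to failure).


sigma_a = sigma_f' * (2Nf)^b
2Nf = (sigma_a/sigma_f')^(1/b)
2Nf = (624/944)^(1/-0.114)
2Nf = 37.764392
Nf = 18.88


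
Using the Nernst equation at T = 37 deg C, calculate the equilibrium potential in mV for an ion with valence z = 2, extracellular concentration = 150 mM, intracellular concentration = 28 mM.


E = (RT/(zF)) * ln(C_out/C_in)
T = 37 + 273.15 = 310.15 K
E = (8.314 * 310.15 / (2 * 96485)) * ln(150/28)
E = 22.43 mV


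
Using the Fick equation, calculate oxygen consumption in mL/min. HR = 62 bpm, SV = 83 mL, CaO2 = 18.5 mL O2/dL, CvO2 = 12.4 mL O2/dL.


CO = HR*SV = 62*83/1000 = 5.146 L/min
a-v O2 diff = 18.5 - 12.4 = 6.1 mL/dL
VO2 = CO * (CaO2-CvO2) * 10 dL/L
VO2 = 5.146 * 6.1 * 10
VO2 = 313.9 mL/min


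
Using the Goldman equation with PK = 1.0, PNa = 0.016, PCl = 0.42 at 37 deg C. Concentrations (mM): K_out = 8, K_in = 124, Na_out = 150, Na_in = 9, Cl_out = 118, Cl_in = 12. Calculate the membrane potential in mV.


Vm = (RT/F)*ln((PK*Ko + PNa*Nao + PCl*Cli)/(PK*Ki + PNa*Nai + PCl*Clo))
Numer = 15.44, Denom = 173.704
Vm = -64.69 mV


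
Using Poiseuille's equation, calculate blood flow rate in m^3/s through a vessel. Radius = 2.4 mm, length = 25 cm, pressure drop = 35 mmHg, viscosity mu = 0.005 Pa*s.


Q = pi*r^4*dP / (8*mu*L)
r = 0.0024 m, L = 0.25 m
dP = 35 mmHg = 4666.27 Pa
Q = 4.8637e-05 m^3/s


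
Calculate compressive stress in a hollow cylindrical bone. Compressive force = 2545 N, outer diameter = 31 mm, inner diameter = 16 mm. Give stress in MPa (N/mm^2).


A = pi*(r_o^2 - r_i^2)
r_o = 15.5 mm, r_i = 8 mm
A = 553.706 mm^2
sigma = F/A = 2545 / 553.706
sigma = 4.596 MPa


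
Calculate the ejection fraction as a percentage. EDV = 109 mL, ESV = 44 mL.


SV = EDV - ESV = 109 - 44 = 65 mL
EF = SV/EDV * 100 = 65/109 * 100
EF = 59.63%


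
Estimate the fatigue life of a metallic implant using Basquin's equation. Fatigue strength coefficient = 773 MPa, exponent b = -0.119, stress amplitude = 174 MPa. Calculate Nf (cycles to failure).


sigma_a = sigma_f' * (2Nf)^b
2Nf = (sigma_a/sigma_f')^(1/b)
2Nf = (174/773)^(1/-0.119)
2Nf = 276866.86
Nf = 1.384e+05


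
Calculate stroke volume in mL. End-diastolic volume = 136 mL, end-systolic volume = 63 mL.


SV = EDV - ESV
SV = 136 - 63
SV = 73 mL


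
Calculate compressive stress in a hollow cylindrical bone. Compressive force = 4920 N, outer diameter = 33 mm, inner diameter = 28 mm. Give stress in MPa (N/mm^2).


A = pi*(r_o^2 - r_i^2)
r_o = 16.5 mm, r_i = 14 mm
A = 239.546 mm^2
sigma = F/A = 4920 / 239.546
sigma = 20.54 MPa


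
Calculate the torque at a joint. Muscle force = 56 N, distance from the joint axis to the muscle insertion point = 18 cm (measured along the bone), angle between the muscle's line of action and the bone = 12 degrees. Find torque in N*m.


Torque = F * d * sin(theta)   (moment arm = d*sin(theta))
d = 18 cm = 0.18 m
Torque = 56 * 0.18 * sin(12)
Torque = 2.096 N*m


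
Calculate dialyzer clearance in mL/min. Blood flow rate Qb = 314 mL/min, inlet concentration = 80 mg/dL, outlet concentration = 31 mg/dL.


K = Qb * (Cb_in - Cb_out) / Cb_in
K = 314 * (80 - 31) / 80
K = 192.3 mL/min


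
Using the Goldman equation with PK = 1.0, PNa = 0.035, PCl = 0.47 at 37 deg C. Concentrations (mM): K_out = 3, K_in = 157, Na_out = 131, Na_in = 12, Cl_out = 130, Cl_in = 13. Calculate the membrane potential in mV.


Vm = (RT/F)*ln((PK*Ko + PNa*Nao + PCl*Cli)/(PK*Ki + PNa*Nai + PCl*Clo))
Numer = 13.695, Denom = 218.52
Vm = -74.02 mV


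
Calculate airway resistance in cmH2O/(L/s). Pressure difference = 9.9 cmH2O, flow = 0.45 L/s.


R = dP / flow
R = 9.9 / 0.45
R = 22 cmH2O/(L/s)


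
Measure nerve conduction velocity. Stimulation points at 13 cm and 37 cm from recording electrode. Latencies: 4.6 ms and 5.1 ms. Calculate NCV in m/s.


Distance = (37 - 13) / 100 = 0.24 m
dt = (5.1 - 4.6) / 1000 = 5.0000e-04 s
NCV = dist / dt = 480 m/s


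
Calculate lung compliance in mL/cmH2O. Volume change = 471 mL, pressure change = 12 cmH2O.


C = dV / dP
C = 471 / 12
C = 39.25 mL/cmH2O


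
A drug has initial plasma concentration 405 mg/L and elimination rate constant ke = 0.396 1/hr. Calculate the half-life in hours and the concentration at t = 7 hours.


t_half = ln(2) / ke = 0.693147 / 0.396 = 1.75 hr
C(t) = C0 * exp(-ke*t) = 405 * exp(-0.396*7)
C(7) = 25.33 mg/L


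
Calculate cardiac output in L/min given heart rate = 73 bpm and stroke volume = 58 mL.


CO = HR * SV
CO = 73 * 58 / 1000
CO = 4.234 L/min


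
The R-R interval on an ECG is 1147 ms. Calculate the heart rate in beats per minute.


HR = 60 / RR_interval(s)
RR = 1147 ms = 1.147 s
HR = 60 / 1.147 = 52.31 bpm


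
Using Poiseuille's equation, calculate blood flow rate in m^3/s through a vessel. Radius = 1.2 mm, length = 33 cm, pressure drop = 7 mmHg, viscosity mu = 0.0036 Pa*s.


Q = pi*r^4*dP / (8*mu*L)
r = 0.0012 m, L = 0.33 m
dP = 7 mmHg = 933.254 Pa
Q = 6.3969e-07 m^3/s


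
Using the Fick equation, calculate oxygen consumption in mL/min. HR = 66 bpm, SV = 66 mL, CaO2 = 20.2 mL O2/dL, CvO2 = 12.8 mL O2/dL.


CO = HR*SV = 66*66/1000 = 4.356 L/min
a-v O2 diff = 20.2 - 12.8 = 7.4 mL/dL
VO2 = CO * (CaO2-CvO2) * 10 dL/L
VO2 = 4.356 * 7.4 * 10
VO2 = 322.3 mL/min


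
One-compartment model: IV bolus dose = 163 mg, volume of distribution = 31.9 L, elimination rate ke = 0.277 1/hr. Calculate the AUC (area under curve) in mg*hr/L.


C0 = Dose/Vd = 163/31.9 = 5.10972 mg/L
AUC = C0/ke = 5.10972/0.277
AUC = 18.45 mg*hr/L


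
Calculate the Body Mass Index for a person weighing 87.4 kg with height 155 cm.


BMI = weight / height^2
height = 155 cm = 1.55 m
BMI = 87.4 / 1.55^2
BMI = 36.38 kg/m^2


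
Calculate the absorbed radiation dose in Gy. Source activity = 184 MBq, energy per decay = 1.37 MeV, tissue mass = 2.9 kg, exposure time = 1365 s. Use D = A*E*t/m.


A = 184 MBq = 1.8400e+08 Bq
E = 1.37 MeV = 2.19474e-13 J
D = A*E*t/m = 1.8400e+08*2.19474e-13*1365/2.9
D = 0.01901 Gy


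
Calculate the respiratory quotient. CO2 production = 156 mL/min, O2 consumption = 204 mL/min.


RQ = VCO2 / VO2
RQ = 156 / 204
RQ = 0.7647


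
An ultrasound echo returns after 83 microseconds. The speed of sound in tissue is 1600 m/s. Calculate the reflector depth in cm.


depth = c * t / 2
t = 83 us = 8.3000e-05 s
depth = 1600 * 8.3000e-05 / 2
depth = 0.0664 m = 6.64 cm


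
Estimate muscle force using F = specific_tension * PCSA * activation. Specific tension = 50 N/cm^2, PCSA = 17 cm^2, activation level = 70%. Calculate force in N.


F = sigma * PCSA * activation
F = 50 * 17 * 0.7
F = 595 N


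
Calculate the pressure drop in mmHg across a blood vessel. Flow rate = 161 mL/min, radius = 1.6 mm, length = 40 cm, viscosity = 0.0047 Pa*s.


dP = 8*mu*L*Q / (pi*r^4)
Q = 161 mL/min = 2.68333e-06 m^3/s
dP = 1960.16 Pa = 1960.16 / 133.322 mmHg = 14.7 mmHg


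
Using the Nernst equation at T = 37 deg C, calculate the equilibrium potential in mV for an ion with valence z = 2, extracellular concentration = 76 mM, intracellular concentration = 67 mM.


E = (RT/(zF)) * ln(C_out/C_in)
T = 37 + 273.15 = 310.15 K
E = (8.314 * 310.15 / (2 * 96485)) * ln(76/67)
E = 1.684 mV


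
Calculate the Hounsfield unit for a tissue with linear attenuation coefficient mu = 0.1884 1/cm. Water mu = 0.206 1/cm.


HU = ((mu_tissue - mu_water) / mu_water) * 1000
HU = ((0.1884 - 0.206) / 0.206) * 1000
HU = -85.44


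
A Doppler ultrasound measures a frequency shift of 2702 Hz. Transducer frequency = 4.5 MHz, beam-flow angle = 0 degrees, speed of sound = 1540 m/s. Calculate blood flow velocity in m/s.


v = fd * c / (2 * f0 * cos(theta))
v = 2702 * 1540 / (2 * 4.5000e+06 * cos(0))
v = 0.4623 m/s


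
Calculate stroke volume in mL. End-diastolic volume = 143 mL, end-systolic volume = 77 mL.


SV = EDV - ESV
SV = 143 - 77
SV = 66 mL


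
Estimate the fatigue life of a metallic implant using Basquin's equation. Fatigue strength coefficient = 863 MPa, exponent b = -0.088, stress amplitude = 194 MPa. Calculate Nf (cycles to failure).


sigma_a = sigma_f' * (2Nf)^b
2Nf = (sigma_a/sigma_f')^(1/b)
2Nf = (194/863)^(1/-0.088)
2Nf = 23228016
Nf = 1.1614e+07


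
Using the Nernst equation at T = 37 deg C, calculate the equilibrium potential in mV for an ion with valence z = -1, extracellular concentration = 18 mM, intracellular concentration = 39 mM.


E = (RT/(zF)) * ln(C_out/C_in)
T = 37 + 273.15 = 310.15 K
E = (8.314 * 310.15 / (-1 * 96485)) * ln(18/39)
E = 20.66 mV


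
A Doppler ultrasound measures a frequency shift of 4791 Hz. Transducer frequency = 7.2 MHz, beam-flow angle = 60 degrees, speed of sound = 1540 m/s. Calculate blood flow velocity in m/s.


v = fd * c / (2 * f0 * cos(theta))
v = 4791 * 1540 / (2 * 7.2000e+06 * cos(60))
v = 1.025 m/s


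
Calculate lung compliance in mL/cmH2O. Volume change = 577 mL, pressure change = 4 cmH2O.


C = dV / dP
C = 577 / 4
C = 144.2 mL/cmH2O


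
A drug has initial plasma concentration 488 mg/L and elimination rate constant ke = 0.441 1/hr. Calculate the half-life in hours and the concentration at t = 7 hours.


t_half = ln(2) / ke = 0.693147 / 0.441 = 1.572 hr
C(t) = C0 * exp(-ke*t) = 488 * exp(-0.441*7)
C(7) = 22.27 mg/L


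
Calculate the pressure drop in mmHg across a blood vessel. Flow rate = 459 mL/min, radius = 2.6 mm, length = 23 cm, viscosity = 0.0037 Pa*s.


dP = 8*mu*L*Q / (pi*r^4)
Q = 459 mL/min = 7.65e-06 m^3/s
dP = 362.775 Pa = 362.775 / 133.322 mmHg = 2.721 mmHg


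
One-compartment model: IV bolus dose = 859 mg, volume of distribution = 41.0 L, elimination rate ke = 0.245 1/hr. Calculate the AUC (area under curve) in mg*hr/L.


C0 = Dose/Vd = 859/41.0 = 20.9512 mg/L
AUC = C0/ke = 20.9512/0.245
AUC = 85.52 mg*hr/L


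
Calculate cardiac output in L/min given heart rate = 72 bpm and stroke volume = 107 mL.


CO = HR * SV
CO = 72 * 107 / 1000
CO = 7.704 L/min


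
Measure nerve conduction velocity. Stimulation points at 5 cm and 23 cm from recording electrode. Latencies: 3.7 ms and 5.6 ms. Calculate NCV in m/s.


Distance = (23 - 5) / 100 = 0.18 m
dt = (5.6 - 3.7) / 1000 = 0.0019 s
NCV = dist / dt = 94.74 m/s


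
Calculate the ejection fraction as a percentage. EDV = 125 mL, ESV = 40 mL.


SV = EDV - ESV = 125 - 40 = 85 mL
EF = SV/EDV * 100 = 85/125 * 100
EF = 68%


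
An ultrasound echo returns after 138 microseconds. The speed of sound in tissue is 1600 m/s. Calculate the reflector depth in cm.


depth = c * t / 2
t = 138 us = 1.3800e-04 s
depth = 1600 * 1.3800e-04 / 2
depth = 0.1104 m = 11.04 cm


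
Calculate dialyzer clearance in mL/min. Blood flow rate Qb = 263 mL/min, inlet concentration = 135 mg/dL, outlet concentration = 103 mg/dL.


K = Qb * (Cb_in - Cb_out) / Cb_in
K = 263 * (135 - 103) / 135
K = 62.34 mL/min


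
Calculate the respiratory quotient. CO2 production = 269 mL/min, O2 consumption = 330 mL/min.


RQ = VCO2 / VO2
RQ = 269 / 330
RQ = 0.8152


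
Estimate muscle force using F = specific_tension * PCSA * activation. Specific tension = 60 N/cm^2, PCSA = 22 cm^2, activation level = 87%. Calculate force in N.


F = sigma * PCSA * activation
F = 60 * 22 * 0.87
F = 1148 N


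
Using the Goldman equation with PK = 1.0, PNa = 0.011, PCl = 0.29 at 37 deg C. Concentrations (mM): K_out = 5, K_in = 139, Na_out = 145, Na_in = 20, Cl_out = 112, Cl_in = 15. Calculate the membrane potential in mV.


Vm = (RT/F)*ln((PK*Ko + PNa*Nao + PCl*Cli)/(PK*Ki + PNa*Nai + PCl*Clo))
Numer = 10.945, Denom = 171.7
Vm = -73.57 mV


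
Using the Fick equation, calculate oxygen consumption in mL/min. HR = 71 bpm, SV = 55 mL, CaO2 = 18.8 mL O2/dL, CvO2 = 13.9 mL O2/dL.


CO = HR*SV = 71*55/1000 = 3.905 L/min
a-v O2 diff = 18.8 - 13.9 = 4.9 mL/dL
VO2 = CO * (CaO2-CvO2) * 10 dL/L
VO2 = 3.905 * 4.9 * 10
VO2 = 191.3 mL/min


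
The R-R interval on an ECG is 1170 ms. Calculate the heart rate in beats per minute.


HR = 60 / RR_interval(s)
RR = 1170 ms = 1.17 s
HR = 60 / 1.17 = 51.28 bpm


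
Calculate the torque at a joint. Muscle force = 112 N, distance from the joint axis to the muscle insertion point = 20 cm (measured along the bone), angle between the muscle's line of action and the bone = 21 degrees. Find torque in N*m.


Torque = F * d * sin(theta)   (moment arm = d*sin(theta))
d = 20 cm = 0.2 m
Torque = 112 * 0.2 * sin(21)
Torque = 8.027 N*m


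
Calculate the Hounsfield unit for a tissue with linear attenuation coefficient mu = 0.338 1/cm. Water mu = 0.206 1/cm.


HU = ((mu_tissue - mu_water) / mu_water) * 1000
HU = ((0.338 - 0.206) / 0.206) * 1000
HU = 640.8


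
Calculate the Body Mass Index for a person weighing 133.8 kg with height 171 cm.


BMI = weight / height^2
height = 171 cm = 1.71 m
BMI = 133.8 / 1.71^2
BMI = 45.76 kg/m^2


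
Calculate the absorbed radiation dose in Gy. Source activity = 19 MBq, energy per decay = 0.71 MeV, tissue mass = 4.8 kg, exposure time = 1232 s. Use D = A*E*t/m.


A = 19 MBq = 1.9000e+07 Bq
E = 0.71 MeV = 1.13742e-13 J
D = A*E*t/m = 1.9000e+07*1.13742e-13*1232/4.8
D = 5.5468e-04 Gy


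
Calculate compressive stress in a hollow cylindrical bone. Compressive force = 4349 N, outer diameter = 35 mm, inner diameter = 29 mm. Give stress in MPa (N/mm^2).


A = pi*(r_o^2 - r_i^2)
r_o = 17.5 mm, r_i = 14.5 mm
A = 301.593 mm^2
sigma = F/A = 4349 / 301.593
sigma = 14.42 MPa


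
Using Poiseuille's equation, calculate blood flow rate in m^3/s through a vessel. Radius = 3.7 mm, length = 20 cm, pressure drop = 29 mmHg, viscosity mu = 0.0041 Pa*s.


Q = pi*r^4*dP / (8*mu*L)
r = 0.0037 m, L = 0.2 m
dP = 29 mmHg = 3866.338 Pa
Q = 3.4702e-04 m^3/s


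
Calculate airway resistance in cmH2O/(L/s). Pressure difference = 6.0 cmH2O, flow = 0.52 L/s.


R = dP / flow
R = 6.0 / 0.52
R = 11.54 cmH2O/(L/s)


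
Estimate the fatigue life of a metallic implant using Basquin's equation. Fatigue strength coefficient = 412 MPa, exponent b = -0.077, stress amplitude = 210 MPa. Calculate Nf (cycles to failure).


sigma_a = sigma_f' * (2Nf)^b
2Nf = (sigma_a/sigma_f')^(1/b)
2Nf = (210/412)^(1/-0.077)
2Nf = 6324.2927
Nf = 3162


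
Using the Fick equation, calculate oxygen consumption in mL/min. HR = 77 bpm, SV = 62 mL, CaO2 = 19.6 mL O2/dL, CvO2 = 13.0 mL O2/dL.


CO = HR*SV = 77*62/1000 = 4.774 L/min
a-v O2 diff = 19.6 - 13.0 = 6.6 mL/dL
VO2 = CO * (CaO2-CvO2) * 10 dL/L
VO2 = 4.774 * 6.6 * 10
VO2 = 315.1 mL/min


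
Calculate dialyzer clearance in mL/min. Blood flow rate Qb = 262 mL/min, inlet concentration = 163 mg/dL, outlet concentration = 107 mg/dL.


K = Qb * (Cb_in - Cb_out) / Cb_in
K = 262 * (163 - 107) / 163
K = 90.01 mL/min


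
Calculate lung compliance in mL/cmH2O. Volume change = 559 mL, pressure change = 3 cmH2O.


C = dV / dP
C = 559 / 3
C = 186.3 mL/cmH2O


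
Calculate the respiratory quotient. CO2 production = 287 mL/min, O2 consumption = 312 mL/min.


RQ = VCO2 / VO2
RQ = 287 / 312
RQ = 0.9199


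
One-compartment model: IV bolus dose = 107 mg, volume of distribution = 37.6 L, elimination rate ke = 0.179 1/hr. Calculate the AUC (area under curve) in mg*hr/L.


C0 = Dose/Vd = 107/37.6 = 2.84574 mg/L
AUC = C0/ke = 2.84574/0.179
AUC = 15.9 mg*hr/L


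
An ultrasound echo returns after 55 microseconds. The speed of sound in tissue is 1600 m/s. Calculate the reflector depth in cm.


depth = c * t / 2
t = 55 us = 5.5000e-05 s
depth = 1600 * 5.5000e-05 / 2
depth = 0.044 m = 4.4 cm


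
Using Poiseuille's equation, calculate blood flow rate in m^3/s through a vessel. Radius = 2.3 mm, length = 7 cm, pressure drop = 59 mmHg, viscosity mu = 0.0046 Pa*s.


Q = pi*r^4*dP / (8*mu*L)
r = 0.0023 m, L = 0.07 m
dP = 59 mmHg = 7865.998 Pa
Q = 2.6845e-04 m^3/s


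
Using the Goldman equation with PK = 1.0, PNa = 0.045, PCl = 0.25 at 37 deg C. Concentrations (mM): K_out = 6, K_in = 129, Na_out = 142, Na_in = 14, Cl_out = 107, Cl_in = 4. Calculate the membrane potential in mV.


Vm = (RT/F)*ln((PK*Ko + PNa*Nao + PCl*Cli)/(PK*Ki + PNa*Nai + PCl*Clo))
Numer = 13.39, Denom = 156.38
Vm = -65.68 mV


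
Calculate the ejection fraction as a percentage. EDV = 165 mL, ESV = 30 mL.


SV = EDV - ESV = 165 - 30 = 135 mL
EF = SV/EDV * 100 = 135/165 * 100
EF = 81.82%


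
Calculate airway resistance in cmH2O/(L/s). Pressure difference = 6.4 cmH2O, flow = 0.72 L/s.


R = dP / flow
R = 6.4 / 0.72
R = 8.889 cmH2O/(L/s)


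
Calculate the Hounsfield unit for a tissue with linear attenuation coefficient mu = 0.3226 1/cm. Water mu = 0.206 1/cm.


HU = ((mu_tissue - mu_water) / mu_water) * 1000
HU = ((0.3226 - 0.206) / 0.206) * 1000
HU = 566


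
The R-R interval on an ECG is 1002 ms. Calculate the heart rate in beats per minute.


HR = 60 / RR_interval(s)
RR = 1002 ms = 1.002 s
HR = 60 / 1.002 = 59.88 bpm


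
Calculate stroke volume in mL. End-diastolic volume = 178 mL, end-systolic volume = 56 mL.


SV = EDV - ESV
SV = 178 - 56
SV = 122 mL


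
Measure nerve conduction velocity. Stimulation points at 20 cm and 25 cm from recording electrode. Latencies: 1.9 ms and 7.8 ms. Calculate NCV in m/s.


Distance = (25 - 20) / 100 = 0.05 m
dt = (7.8 - 1.9) / 1000 = 0.0059 s
NCV = dist / dt = 8.475 m/s


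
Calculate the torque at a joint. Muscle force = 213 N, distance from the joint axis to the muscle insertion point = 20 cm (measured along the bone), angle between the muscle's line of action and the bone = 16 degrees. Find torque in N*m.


Torque = F * d * sin(theta)   (moment arm = d*sin(theta))
d = 20 cm = 0.2 m
Torque = 213 * 0.2 * sin(16)
Torque = 11.74 N*m


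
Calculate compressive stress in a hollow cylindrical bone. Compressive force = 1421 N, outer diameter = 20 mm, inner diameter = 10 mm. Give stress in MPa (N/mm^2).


A = pi*(r_o^2 - r_i^2)
r_o = 10 mm, r_i = 5 mm
A = 235.619 mm^2
sigma = F/A = 1421 / 235.619
sigma = 6.031 MPa


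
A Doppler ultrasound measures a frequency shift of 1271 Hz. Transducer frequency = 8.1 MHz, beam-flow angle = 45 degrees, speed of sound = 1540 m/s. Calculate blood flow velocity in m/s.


v = fd * c / (2 * f0 * cos(theta))
v = 1271 * 1540 / (2 * 8.1000e+06 * cos(45))
v = 0.1709 m/s


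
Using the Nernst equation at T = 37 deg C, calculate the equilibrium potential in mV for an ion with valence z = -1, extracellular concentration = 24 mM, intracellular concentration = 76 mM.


E = (RT/(zF)) * ln(C_out/C_in)
T = 37 + 273.15 = 310.15 K
E = (8.314 * 310.15 / (-1 * 96485)) * ln(24/76)
E = 30.81 mV


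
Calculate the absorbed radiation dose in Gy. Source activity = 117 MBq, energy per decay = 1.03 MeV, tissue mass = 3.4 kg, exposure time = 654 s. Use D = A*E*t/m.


A = 117 MBq = 1.1700e+08 Bq
E = 1.03 MeV = 1.65006e-13 J
D = A*E*t/m = 1.1700e+08*1.65006e-13*654/3.4
D = 0.003714 Gy


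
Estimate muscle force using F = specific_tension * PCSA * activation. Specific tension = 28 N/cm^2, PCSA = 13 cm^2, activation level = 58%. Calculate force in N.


F = sigma * PCSA * activation
F = 28 * 13 * 0.58
F = 211.1 N


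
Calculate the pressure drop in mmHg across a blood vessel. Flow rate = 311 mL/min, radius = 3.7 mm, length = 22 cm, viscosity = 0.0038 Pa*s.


dP = 8*mu*L*Q / (pi*r^4)
Q = 311 mL/min = 5.18333e-06 m^3/s
dP = 58.8774 Pa = 58.8774 / 133.322 mmHg = 0.4416 mmHg


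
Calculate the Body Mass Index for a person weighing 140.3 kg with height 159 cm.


BMI = weight / height^2
height = 159 cm = 1.59 m
BMI = 140.3 / 1.59^2
BMI = 55.5 kg/m^2


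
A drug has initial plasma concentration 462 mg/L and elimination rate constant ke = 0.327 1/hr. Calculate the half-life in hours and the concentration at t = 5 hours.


t_half = ln(2) / ke = 0.693147 / 0.327 = 2.12 hr
C(t) = C0 * exp(-ke*t) = 462 * exp(-0.327*5)
C(5) = 90.07 mg/L


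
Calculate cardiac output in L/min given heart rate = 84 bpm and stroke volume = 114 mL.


CO = HR * SV
CO = 84 * 114 / 1000
CO = 9.576 L/min


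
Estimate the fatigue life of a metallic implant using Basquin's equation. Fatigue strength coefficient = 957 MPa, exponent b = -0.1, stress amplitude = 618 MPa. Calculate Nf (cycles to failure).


sigma_a = sigma_f' * (2Nf)^b
2Nf = (sigma_a/sigma_f')^(1/b)
2Nf = (618/957)^(1/-0.1)
2Nf = 79.292959
Nf = 39.65


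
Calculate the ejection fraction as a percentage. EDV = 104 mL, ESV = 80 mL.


SV = EDV - ESV = 104 - 80 = 24 mL
EF = SV/EDV * 100 = 24/104 * 100
EF = 23.08%


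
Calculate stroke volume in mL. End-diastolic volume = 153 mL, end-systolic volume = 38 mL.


SV = EDV - ESV
SV = 153 - 38
SV = 115 mL


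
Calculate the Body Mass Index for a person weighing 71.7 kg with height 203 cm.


BMI = weight / height^2
height = 203 cm = 2.03 m
BMI = 71.7 / 2.03^2
BMI = 17.4 kg/m^2


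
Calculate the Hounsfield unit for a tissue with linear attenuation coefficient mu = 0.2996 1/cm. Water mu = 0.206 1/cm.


HU = ((mu_tissue - mu_water) / mu_water) * 1000
HU = ((0.2996 - 0.206) / 0.206) * 1000
HU = 454.4


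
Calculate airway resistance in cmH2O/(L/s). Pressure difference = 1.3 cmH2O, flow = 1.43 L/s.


R = dP / flow
R = 1.3 / 1.43
R = 0.9091 cmH2O/(L/s)


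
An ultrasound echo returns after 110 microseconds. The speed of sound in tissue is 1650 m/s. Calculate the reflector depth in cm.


depth = c * t / 2
t = 110 us = 1.1000e-04 s
depth = 1650 * 1.1000e-04 / 2
depth = 0.09075 m = 9.075 cm


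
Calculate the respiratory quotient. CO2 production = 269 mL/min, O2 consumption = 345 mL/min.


RQ = VCO2 / VO2
RQ = 269 / 345
RQ = 0.7797


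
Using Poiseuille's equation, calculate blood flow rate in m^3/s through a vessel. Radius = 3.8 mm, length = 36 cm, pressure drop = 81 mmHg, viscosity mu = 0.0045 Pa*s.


Q = pi*r^4*dP / (8*mu*L)
r = 0.0038 m, L = 0.36 m
dP = 81 mmHg = 10799.082 Pa
Q = 5.4584e-04 m^3/s


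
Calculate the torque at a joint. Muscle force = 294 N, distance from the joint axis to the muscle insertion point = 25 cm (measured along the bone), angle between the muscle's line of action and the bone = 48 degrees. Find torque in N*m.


Torque = F * d * sin(theta)   (moment arm = d*sin(theta))
d = 25 cm = 0.25 m
Torque = 294 * 0.25 * sin(48)
Torque = 54.62 N*m


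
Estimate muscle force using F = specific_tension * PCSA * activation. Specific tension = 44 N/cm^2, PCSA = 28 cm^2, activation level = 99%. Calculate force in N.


F = sigma * PCSA * activation
F = 44 * 28 * 0.99
F = 1220 N


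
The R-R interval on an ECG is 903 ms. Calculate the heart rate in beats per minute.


HR = 60 / RR_interval(s)
RR = 903 ms = 0.903 s
HR = 60 / 0.903 = 66.45 bpm


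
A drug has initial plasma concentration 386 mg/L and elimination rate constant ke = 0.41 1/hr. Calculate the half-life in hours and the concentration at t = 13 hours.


t_half = ln(2) / ke = 0.693147 / 0.41 = 1.691 hr
C(t) = C0 * exp(-ke*t) = 386 * exp(-0.41*13)
C(13) = 1.87 mg/L


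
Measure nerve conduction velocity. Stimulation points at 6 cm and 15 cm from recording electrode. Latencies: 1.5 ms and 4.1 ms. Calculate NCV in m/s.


Distance = (15 - 6) / 100 = 0.09 m
dt = (4.1 - 1.5) / 1000 = 0.0026 s
NCV = dist / dt = 34.62 m/s


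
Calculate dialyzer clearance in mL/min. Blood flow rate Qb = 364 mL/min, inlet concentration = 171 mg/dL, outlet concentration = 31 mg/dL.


K = Qb * (Cb_in - Cb_out) / Cb_in
K = 364 * (171 - 31) / 171
K = 298 mL/min


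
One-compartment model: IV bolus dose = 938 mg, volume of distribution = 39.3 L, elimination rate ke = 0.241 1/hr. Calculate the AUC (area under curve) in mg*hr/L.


C0 = Dose/Vd = 938/39.3 = 23.8677 mg/L
AUC = C0/ke = 23.8677/0.241
AUC = 99.04 mg*hr/L


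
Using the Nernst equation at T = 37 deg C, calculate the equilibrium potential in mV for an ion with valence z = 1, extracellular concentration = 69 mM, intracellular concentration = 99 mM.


E = (RT/(zF)) * ln(C_out/C_in)
T = 37 + 273.15 = 310.15 K
E = (8.314 * 310.15 / (1 * 96485)) * ln(69/99)
E = -9.648 mV


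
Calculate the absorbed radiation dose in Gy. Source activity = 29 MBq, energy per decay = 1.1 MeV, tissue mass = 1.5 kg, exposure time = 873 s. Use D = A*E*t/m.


A = 29 MBq = 2.9000e+07 Bq
E = 1.1 MeV = 1.7622e-13 J
D = A*E*t/m = 2.9000e+07*1.7622e-13*873/1.5
D = 0.002974 Gy


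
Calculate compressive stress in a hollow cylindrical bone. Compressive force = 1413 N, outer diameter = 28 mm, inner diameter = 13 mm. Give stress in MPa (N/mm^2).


A = pi*(r_o^2 - r_i^2)
r_o = 14 mm, r_i = 6.5 mm
A = 483.02 mm^2
sigma = F/A = 1413 / 483.02
sigma = 2.925 MPa


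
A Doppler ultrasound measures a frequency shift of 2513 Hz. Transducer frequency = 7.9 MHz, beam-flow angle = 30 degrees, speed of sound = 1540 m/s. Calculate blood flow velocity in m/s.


v = fd * c / (2 * f0 * cos(theta))
v = 2513 * 1540 / (2 * 7.9000e+06 * cos(30))
v = 0.2828 m/s


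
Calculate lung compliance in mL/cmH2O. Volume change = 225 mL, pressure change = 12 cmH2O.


C = dV / dP
C = 225 / 12
C = 18.75 mL/cmH2O


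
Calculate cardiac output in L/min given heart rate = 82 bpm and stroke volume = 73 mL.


CO = HR * SV
CO = 82 * 73 / 1000
CO = 5.986 L/min


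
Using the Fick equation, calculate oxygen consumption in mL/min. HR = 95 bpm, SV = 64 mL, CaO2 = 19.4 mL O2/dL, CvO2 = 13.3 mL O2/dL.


CO = HR*SV = 95*64/1000 = 6.08 L/min
a-v O2 diff = 19.4 - 13.3 = 6.1 mL/dL
VO2 = CO * (CaO2-CvO2) * 10 dL/L
VO2 = 6.08 * 6.1 * 10
VO2 = 370.9 mL/min


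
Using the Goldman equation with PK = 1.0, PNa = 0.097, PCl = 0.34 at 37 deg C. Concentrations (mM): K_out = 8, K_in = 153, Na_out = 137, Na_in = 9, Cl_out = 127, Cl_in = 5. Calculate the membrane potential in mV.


Vm = (RT/F)*ln((PK*Ko + PNa*Nao + PCl*Cli)/(PK*Ki + PNa*Nai + PCl*Clo))
Numer = 22.989, Denom = 197.053
Vm = -57.42 mV


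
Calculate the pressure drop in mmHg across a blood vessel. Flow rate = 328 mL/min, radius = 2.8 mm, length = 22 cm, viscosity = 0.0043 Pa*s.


dP = 8*mu*L*Q / (pi*r^4)
Q = 328 mL/min = 5.46667e-06 m^3/s
dP = 214.251 Pa = 214.251 / 133.322 mmHg = 1.607 mmHg


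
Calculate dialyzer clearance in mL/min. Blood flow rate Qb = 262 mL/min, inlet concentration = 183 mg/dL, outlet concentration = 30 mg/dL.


K = Qb * (Cb_in - Cb_out) / Cb_in
K = 262 * (183 - 30) / 183
K = 219 mL/min


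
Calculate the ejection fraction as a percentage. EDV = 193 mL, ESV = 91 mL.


SV = EDV - ESV = 193 - 91 = 102 mL
EF = SV/EDV * 100 = 102/193 * 100
EF = 52.85%


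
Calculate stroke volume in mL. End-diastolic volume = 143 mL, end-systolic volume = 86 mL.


SV = EDV - ESV
SV = 143 - 86
SV = 57 mL


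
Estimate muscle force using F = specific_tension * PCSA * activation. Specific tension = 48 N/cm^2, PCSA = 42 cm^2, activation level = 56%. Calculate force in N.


F = sigma * PCSA * activation
F = 48 * 42 * 0.56
F = 1129 N


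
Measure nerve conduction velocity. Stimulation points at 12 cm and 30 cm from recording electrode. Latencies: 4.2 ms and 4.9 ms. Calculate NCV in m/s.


Distance = (30 - 12) / 100 = 0.18 m
dt = (4.9 - 4.2) / 1000 = 7.0000e-04 s
NCV = dist / dt = 257.1 m/s


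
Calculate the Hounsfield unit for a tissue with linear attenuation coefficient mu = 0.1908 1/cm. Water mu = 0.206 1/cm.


HU = ((mu_tissue - mu_water) / mu_water) * 1000
HU = ((0.1908 - 0.206) / 0.206) * 1000
HU = -73.79


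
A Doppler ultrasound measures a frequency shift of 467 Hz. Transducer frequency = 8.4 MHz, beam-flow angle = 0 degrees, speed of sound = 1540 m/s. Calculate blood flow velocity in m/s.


v = fd * c / (2 * f0 * cos(theta))
v = 467 * 1540 / (2 * 8.4000e+06 * cos(0))
v = 0.04281 m/s


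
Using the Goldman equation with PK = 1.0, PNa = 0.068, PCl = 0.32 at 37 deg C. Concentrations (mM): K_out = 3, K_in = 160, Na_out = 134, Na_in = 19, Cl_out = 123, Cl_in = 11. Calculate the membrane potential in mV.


Vm = (RT/F)*ln((PK*Ko + PNa*Nao + PCl*Cli)/(PK*Ki + PNa*Nai + PCl*Clo))
Numer = 15.632, Denom = 200.652
Vm = -68.21 mV


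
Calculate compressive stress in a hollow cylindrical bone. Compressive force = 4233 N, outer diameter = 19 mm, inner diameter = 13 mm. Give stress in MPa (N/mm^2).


A = pi*(r_o^2 - r_i^2)
r_o = 9.5 mm, r_i = 6.5 mm
A = 150.796 mm^2
sigma = F/A = 4233 / 150.796
sigma = 28.07 MPa


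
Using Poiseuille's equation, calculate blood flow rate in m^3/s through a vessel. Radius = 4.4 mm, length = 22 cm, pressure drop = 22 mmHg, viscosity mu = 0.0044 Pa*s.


Q = pi*r^4*dP / (8*mu*L)
r = 0.0044 m, L = 0.22 m
dP = 22 mmHg = 2933.084 Pa
Q = 4.4598e-04 m^3/s


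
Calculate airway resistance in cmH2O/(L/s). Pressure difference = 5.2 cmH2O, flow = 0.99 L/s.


R = dP / flow
R = 5.2 / 0.99
R = 5.253 cmH2O/(L/s)


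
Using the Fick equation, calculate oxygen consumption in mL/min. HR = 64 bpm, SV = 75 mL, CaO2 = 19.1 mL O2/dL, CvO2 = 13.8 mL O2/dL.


CO = HR*SV = 64*75/1000 = 4.8 L/min
a-v O2 diff = 19.1 - 13.8 = 5.3 mL/dL
VO2 = CO * (CaO2-CvO2) * 10 dL/L
VO2 = 4.8 * 5.3 * 10
VO2 = 254.4 mL/min


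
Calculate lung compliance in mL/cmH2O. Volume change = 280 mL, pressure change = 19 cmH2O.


C = dV / dP
C = 280 / 19
C = 14.74 mL/cmH2O


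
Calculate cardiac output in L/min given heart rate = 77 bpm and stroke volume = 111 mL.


CO = HR * SV
CO = 77 * 111 / 1000
CO = 8.547 L/min


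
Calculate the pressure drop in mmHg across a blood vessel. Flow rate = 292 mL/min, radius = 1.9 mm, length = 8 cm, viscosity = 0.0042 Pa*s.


dP = 8*mu*L*Q / (pi*r^4)
Q = 292 mL/min = 4.86667e-06 m^3/s
dP = 319.519 Pa = 319.519 / 133.322 mmHg = 2.397 mmHg


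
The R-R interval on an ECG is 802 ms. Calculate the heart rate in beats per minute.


HR = 60 / RR_interval(s)
RR = 802 ms = 0.802 s
HR = 60 / 0.802 = 74.81 bpm


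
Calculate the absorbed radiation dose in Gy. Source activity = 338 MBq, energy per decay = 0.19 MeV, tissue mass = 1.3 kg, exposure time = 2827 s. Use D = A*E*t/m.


A = 338 MBq = 3.3800e+08 Bq
E = 0.19 MeV = 3.0438e-14 J
D = A*E*t/m = 3.3800e+08*3.0438e-14*2827/1.3
D = 0.02237 Gy


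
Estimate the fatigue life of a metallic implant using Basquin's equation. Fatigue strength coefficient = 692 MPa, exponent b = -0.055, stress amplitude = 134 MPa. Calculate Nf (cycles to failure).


sigma_a = sigma_f' * (2Nf)^b
2Nf = (sigma_a/sigma_f')^(1/b)
2Nf = (134/692)^(1/-0.055)
2Nf = 9.197291e+12
Nf = 4.5986e+12


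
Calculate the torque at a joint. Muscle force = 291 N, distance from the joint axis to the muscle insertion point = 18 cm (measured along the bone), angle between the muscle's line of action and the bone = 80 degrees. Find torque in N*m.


Torque = F * d * sin(theta)   (moment arm = d*sin(theta))
d = 18 cm = 0.18 m
Torque = 291 * 0.18 * sin(80)
Torque = 51.58 N*m


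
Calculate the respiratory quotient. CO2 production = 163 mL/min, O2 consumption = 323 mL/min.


RQ = VCO2 / VO2
RQ = 163 / 323
RQ = 0.5046


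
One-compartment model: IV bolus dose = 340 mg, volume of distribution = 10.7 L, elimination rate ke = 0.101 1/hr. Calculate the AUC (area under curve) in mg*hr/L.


C0 = Dose/Vd = 340/10.7 = 31.7757 mg/L
AUC = C0/ke = 31.7757/0.101
AUC = 314.6 mg*hr/L


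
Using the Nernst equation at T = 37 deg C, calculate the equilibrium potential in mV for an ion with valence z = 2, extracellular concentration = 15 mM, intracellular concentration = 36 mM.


E = (RT/(zF)) * ln(C_out/C_in)
T = 37 + 273.15 = 310.15 K
E = (8.314 * 310.15 / (2 * 96485)) * ln(15/36)
E = -11.7 mV


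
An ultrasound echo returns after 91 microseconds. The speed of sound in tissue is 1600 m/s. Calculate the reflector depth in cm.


depth = c * t / 2
t = 91 us = 9.1000e-05 s
depth = 1600 * 9.1000e-05 / 2
depth = 0.0728 m = 7.28 cm


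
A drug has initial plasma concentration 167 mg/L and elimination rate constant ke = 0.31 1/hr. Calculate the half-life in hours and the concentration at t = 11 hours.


t_half = ln(2) / ke = 0.693147 / 0.31 = 2.236 hr
C(t) = C0 * exp(-ke*t) = 167 * exp(-0.31*11)
C(11) = 5.518 mg/L


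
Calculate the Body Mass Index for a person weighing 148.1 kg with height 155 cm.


BMI = weight / height^2
height = 155 cm = 1.55 m
BMI = 148.1 / 1.55^2
BMI = 61.64 kg/m^2


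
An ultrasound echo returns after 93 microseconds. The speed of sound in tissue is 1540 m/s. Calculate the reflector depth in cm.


depth = c * t / 2
t = 93 us = 9.3000e-05 s
depth = 1540 * 9.3000e-05 / 2
depth = 0.07161 m = 7.161 cm


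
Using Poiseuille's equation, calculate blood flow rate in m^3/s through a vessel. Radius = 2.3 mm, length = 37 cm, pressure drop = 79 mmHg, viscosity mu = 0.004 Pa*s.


Q = pi*r^4*dP / (8*mu*L)
r = 0.0023 m, L = 0.37 m
dP = 79 mmHg = 10532.438 Pa
Q = 7.8206e-05 m^3/s


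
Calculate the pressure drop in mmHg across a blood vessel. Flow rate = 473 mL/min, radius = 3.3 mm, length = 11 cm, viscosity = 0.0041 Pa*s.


dP = 8*mu*L*Q / (pi*r^4)
Q = 473 mL/min = 7.88333e-06 m^3/s
dP = 76.3432 Pa = 76.3432 / 133.322 mmHg = 0.5726 mmHg


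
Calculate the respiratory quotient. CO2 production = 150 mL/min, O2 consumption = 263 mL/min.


RQ = VCO2 / VO2
RQ = 150 / 263
RQ = 0.5703


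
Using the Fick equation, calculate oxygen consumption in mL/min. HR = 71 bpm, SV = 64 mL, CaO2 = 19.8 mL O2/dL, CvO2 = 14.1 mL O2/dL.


CO = HR*SV = 71*64/1000 = 4.544 L/min
a-v O2 diff = 19.8 - 14.1 = 5.7 mL/dL
VO2 = CO * (CaO2-CvO2) * 10 dL/L
VO2 = 4.544 * 5.7 * 10
VO2 = 259 mL/min


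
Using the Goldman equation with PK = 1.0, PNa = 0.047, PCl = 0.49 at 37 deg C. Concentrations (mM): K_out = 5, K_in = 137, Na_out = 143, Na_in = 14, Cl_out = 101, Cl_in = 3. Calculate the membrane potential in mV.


Vm = (RT/F)*ln((PK*Ko + PNa*Nao + PCl*Cli)/(PK*Ki + PNa*Nai + PCl*Clo))
Numer = 13.191, Denom = 187.148
Vm = -70.89 mV


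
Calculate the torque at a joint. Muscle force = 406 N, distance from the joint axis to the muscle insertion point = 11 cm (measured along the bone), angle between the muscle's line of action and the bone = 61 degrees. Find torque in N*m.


Torque = F * d * sin(theta)   (moment arm = d*sin(theta))
d = 11 cm = 0.11 m
Torque = 406 * 0.11 * sin(61)
Torque = 39.06 N*m


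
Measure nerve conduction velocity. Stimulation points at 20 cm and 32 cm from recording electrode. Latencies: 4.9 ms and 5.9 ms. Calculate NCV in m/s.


Distance = (32 - 20) / 100 = 0.12 m
dt = (5.9 - 4.9) / 1000 = 0.001 s
NCV = dist / dt = 120 m/s


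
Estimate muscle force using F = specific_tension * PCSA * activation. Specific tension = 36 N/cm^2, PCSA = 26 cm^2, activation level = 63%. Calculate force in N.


F = sigma * PCSA * activation
F = 36 * 26 * 0.63
F = 589.7 N


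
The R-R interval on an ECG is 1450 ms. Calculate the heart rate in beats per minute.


HR = 60 / RR_interval(s)
RR = 1450 ms = 1.45 s
HR = 60 / 1.45 = 41.38 bpm


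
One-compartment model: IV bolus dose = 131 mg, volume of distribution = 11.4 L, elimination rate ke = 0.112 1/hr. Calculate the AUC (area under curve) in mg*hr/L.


C0 = Dose/Vd = 131/11.4 = 11.4912 mg/L
AUC = C0/ke = 11.4912/0.112
AUC = 102.6 mg*hr/L


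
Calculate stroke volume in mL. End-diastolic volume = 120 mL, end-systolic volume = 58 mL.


SV = EDV - ESV
SV = 120 - 58
SV = 62 mL


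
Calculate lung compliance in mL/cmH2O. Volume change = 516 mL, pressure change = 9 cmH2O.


C = dV / dP
C = 516 / 9
C = 57.33 mL/cmH2O
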